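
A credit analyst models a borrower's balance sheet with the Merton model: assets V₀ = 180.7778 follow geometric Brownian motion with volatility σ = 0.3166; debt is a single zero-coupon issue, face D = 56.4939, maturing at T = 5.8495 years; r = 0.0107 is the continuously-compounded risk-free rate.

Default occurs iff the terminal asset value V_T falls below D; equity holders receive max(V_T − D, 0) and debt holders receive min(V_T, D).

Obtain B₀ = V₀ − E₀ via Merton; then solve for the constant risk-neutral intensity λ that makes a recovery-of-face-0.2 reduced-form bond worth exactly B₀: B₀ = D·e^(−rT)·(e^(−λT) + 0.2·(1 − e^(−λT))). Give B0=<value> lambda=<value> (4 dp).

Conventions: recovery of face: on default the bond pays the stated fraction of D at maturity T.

With assets at 180.7778 and a single debt payment of 56.4939 at 5.8495 years:
d₁ = [ln(V₀/D) + (r + σ²/2)T] / (σ√T)
   = [ln(180.7778/56.4939) + (0.0107 + 0.5·0.3166²)·5.8495] / (0.3166·√5.8495)
   = [1.163136 + 0.355754] / 0.765721 = 1.983608
d₂ = d₁ − σ√T = 1.983608 − 0.765721 = 1.217888
N(d₁) = 0.976350,  N(d₂) = 0.888367,  e^(−rT) = 0.939329
E₀ = V₀·N(d₁) − D·e^(−rT)·N(d₂)
   = 180.7778·0.976350 − 56.4939·0.939329·0.888367 = 129.360070
B₀ = V₀ − E₀ = 180.7778 − 129.360070 = 51.417730
e^(−λT) = (B₀·e^(rT)/D − 0.2)/(1 − 0.2) = (51.4177·1.064590/56.4939 − 0.2)/0.8 = 0.96116536
λ = −ln(0.96116536)/5.8495 = 0.006771

B0=51.4177 lambda=0.0068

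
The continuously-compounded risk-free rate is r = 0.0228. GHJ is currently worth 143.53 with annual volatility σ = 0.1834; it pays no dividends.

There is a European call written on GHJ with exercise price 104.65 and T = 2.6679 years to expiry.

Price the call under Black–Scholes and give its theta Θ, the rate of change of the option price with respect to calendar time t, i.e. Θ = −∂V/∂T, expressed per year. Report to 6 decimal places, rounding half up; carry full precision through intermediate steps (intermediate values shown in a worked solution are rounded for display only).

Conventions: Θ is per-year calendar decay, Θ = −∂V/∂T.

σ√T = 0.1834·√2.6679 = 0.299560
d₁ = (ln(S/K) + (r+σ²/2)T) / (σ√T) = (ln(143.53/104.65) + (0.0228+0.1834²/2)·2.6679) / 0.299560 = (0.315923 + 0.105696) / 0.299560 = 1.407460
d₂ = d₁ − σ√T = 1.407460 − 0.299560 = 1.107899
e^{−rT} = 0.940985
N(d₁) = 0.920354,  N(d₂) = 0.866047
Call price V = S·N(d₁) − K·e^{−rT}·N(d₂) = 132.098473 − 85.283217 = 46.815256
φ(d₁) = (1/√(2π))·e^{−d₁²/2} = 0.148168
Θ = −S·φ(d₁)·σ/(2√T) − r·K·e^{−rT}·N(d₂) = −1.193936 − 1.944457 = -3.138393

price = 46.815256
Θ = -3.138393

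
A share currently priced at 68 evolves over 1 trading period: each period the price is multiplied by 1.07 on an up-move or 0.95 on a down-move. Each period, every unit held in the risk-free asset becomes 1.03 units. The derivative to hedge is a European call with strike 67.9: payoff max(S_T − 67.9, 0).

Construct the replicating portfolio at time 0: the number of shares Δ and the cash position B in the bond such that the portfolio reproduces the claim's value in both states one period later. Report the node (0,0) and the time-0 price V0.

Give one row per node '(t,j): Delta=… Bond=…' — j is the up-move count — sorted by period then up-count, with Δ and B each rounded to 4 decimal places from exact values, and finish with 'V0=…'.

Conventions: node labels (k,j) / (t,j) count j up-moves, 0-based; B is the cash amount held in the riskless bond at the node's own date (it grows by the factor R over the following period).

Risk-neutral probability p* = (R−d)/(u−d) = (1.03−0.95)/(1.07−0.95) = 0.6667.
Payoffs at expiry: V(1,0)=0.0000, V(1,1)=4.8600
(0,0): S=68.0000. Δ = (V_up−V_dn)/(S_up−S_dn) = (4.8600−0.0000)/(72.7600−64.6000) = 0.5956. V = [p*·4.8600 + (1−p*)·0.0000]/1.03 = 3.1456. B = V − Δ·S = -37.3544.
As a check, the time-0 holding Δ(0,0)·S0 + B(0,0) comes to 3.1456 — exactly V0.

(0,0): Delta=0.5956 Bond=-37.3544
V0=3.1456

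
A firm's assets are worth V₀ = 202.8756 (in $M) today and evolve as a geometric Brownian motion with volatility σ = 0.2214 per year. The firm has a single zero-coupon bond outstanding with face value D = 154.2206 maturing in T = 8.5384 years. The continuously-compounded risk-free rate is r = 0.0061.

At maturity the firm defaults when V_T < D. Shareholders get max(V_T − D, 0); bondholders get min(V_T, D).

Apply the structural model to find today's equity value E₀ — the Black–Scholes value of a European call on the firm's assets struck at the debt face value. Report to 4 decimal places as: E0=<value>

Apply the equity-as-call identities (strike 154.2206, horizon 8.5384 years):
d₁ = [ln(V₀/D) + (r + σ²/2)T] / (σ√T)
   = [ln(202.8756/154.2206) + (0.0061 + 0.5·0.2214²)·8.5384] / (0.2214·√8.5384)
   = [0.274209 + 0.261352] / 0.646943 = 0.827833
d₂ = d₁ − σ√T = 0.827833 − 0.646943 = 0.180890
N(d₁) = 0.796117,  N(d₂) = 0.571773,  e^(−rT) = 0.949249
E₀ = V₀·N(d₁) − D·e^(−rT)·N(d₂)
   = 202.8756·0.796117 − 154.2206·0.949249·0.571773 = 77.808803

E0=77.8088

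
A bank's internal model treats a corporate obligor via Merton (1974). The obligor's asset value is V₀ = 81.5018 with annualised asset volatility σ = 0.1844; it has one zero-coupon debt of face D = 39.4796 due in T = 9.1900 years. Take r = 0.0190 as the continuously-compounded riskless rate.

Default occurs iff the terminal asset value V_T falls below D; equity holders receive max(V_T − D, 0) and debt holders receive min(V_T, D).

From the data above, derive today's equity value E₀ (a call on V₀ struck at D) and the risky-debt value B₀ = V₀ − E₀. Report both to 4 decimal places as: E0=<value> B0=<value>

E0=48.9898 B0=32.5120

Work the structural quantities from V₀ = 81.5018 against face 39.4796:
d₁ = [ln(V₀/D) + (r + σ²/2)T] / (σ√T)
   = [ln(81.5018/39.4796) + (0.0190 + 0.5·0.1844²)·9.1900] / (0.1844·√9.1900)
   = [0.724841 + 0.330855] / 0.559009 = 1.888515
d₂ = d₁ − σ√T = 1.888515 − 0.559009 = 1.329506
N(d₁) = 0.970522,  N(d₂) = 0.908159,  e^(−rT) = 0.839784
E₀ = V₀·N(d₁) − D·e^(−rT)·N(d₂)
   = 81.5018·0.970522 − 39.4796·0.839784·0.908159 = 48.989813
B₀ = V₀ − E₀ = 81.5018 − 48.989813 = 32.511987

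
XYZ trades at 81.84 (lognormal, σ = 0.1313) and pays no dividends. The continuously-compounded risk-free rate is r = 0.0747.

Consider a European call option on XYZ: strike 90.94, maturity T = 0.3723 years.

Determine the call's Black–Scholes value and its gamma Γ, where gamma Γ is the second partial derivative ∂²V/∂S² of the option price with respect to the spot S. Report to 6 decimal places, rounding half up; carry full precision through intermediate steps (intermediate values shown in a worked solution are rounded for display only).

σ√T = 0.1313·√0.3723 = 0.080115
d₁ = (ln(S/K) + (r+σ²/2)T) / (σ√T) = (ln(81.84/90.94) + (0.0747+0.1313²/2)·0.3723) / 0.080115 = (-0.105434 + 0.031020) / 0.080115 = -0.928843
d₂ = d₁ − σ√T = -0.928843 − 0.080115 = -1.008958
e^{−rT} = 0.972572
N(d₁) = 0.176485,  N(d₂) = 0.156497
Call price V = S·N(d₁) − K·e^{−rT}·N(d₂) = 14.443542 − 13.841526 = 0.602015
φ(d₁) = (1/√(2π))·e^{−d₁²/2} = 0.259159
Γ = φ(d₁) / (S·σ·√T) = 0.039527

price = 0.602015
Γ = 0.039527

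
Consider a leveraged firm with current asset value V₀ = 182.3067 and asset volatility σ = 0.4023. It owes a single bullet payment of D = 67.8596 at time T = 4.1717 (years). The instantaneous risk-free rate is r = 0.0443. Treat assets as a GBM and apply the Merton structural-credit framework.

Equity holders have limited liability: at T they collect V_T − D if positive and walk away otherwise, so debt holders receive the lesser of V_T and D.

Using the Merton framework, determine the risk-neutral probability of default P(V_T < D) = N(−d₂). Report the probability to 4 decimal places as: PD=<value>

Equity is a call on the firm's assets struck at D = 67.8596:
d₁ = [ln(V₀/D) + (r + σ²/2)T] / (σ√T)
   = [ln(182.3067/67.8596) + (0.0443 + 0.5·0.4023²)·4.1717] / (0.4023·√4.1717)
   = [0.988250 + 0.522391] / 0.821687 = 1.838462
d₂ = d₁ − σ√T = 1.838462 − 0.821687 = 1.016775
risk-neutral PD = N(−d₂) = N(-1.016775) = 0.154630

PD=0.1546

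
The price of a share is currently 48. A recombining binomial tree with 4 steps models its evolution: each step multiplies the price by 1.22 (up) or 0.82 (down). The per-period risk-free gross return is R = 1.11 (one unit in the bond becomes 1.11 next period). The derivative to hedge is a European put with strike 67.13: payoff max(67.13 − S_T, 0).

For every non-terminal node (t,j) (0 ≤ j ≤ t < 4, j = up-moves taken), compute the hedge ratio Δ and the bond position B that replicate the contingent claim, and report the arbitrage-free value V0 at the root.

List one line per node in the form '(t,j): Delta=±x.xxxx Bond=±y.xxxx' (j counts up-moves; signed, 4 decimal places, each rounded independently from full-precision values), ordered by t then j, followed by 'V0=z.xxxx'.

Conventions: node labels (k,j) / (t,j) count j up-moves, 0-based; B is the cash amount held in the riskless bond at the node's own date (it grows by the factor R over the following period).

Risk-neutral probability p* = (R−d)/(u−d) = (1.11−0.82)/(1.22−0.82) = 0.7250.
At maturity the claim pays: V(4,0)=45.4282, V(4,1)=34.8419, V(4,2)=19.0916, V(4,3)=0.0000, V(4,4)=0.0000
  t=3,j=0: stock 26.4657 → up 32.2881 (V=34.8419), down 21.7018 (V=45.4282). Price 34.0118; hedge Δ=-1.0000, bond B=60.4775.
  t=3,j=1: stock 39.3757 → up 48.0384 (V=19.0916), down 32.2881 (V=34.8419). Price 21.1017; hedge Δ=-1.0000, bond B=60.4775.
  t=3,j=2: stock 58.5834 → up 71.4718 (V=0.0000), down 48.0384 (V=19.0916). Price 4.7299; hedge Δ=-0.8147, bond B=52.4589.
  t=3,j=3: stock 87.1607 → up 106.3361 (V=0.0000), down 71.4718 (V=0.0000). Price 0.0000; hedge Δ=0.0000, bond B=0.0000.
  t=2,j=0: stock 32.2752 → up 39.3757 (V=21.1017), down 26.4657 (V=34.0118). Price 22.2090; hedge Δ=-1.0000, bond B=54.4842.
  t=2,j=1: stock 48.0192 → up 58.5834 (V=4.7299), down 39.3757 (V=21.1017). Price 8.3173; hedge Δ=-0.8524, bond B=49.2468.
  t=2,j=2: stock 71.4432 → up 87.1607 (V=0.0000), down 58.5834 (V=4.7299). Price 1.1718; hedge Δ=-0.1655, bond B=12.9966.
  t=1,j=0: stock 39.3600 → up 48.0192 (V=8.3173), down 32.2752 (V=22.2090). Price 10.9347; hedge Δ=-0.8824, bond B=45.6641.
  t=1,j=1: stock 58.5600 → up 71.4432 (V=1.1718), down 48.0192 (V=8.3173). Price 2.8260; hedge Δ=-0.3050, bond B=20.6895.
  t=0,j=0: stock 48.0000 → up 58.5600 (V=2.8260), down 39.3600 (V=10.9347). Price 4.5548; hedge Δ=-0.4223, bond B=24.8266.
Verification: the root portfolio costs Δ(0,0)·S0 + B(0,0) = 4.5548, matching V0.

(0,0): Delta=-0.4223 Bond=24.8266
(1,0): Delta=-0.8824 Bond=45.6641
(1,1): Delta=-0.3050 Bond=20.6895
(2,0): Delta=-1.0000 Bond=54.4842
(2,1): Delta=-0.8524 Bond=49.2468
(2,2): Delta=-0.1655 Bond=12.9966
(3,0): Delta=-1.0000 Bond=60.4775
(3,1): Delta=-1.0000 Bond=60.4775
(3,2): Delta=-0.8147 Bond=52.4589
(3,3): Delta=0.0000 Bond=0.0000
V0=4.5548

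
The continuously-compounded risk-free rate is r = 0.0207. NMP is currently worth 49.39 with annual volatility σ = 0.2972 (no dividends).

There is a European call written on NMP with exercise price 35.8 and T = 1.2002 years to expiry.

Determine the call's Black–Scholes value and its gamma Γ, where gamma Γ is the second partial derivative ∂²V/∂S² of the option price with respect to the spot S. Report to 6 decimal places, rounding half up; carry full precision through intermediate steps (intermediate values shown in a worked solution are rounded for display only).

σ√T = 0.2972·√1.2002 = 0.325593
d₁ = (ln(S/K) + (r+σ²/2)T) / (σ√T) = (ln(49.39/35.8) + (0.0207+0.2972²/2)·1.2002) / 0.325593 = (0.321800 + 0.077850) / 0.325593 = 1.227450
d₂ = d₁ − σ√T = 1.227450 − 0.325593 = 0.901857
e^{−rT} = 0.975462
N(d₁) = 0.890173,  N(d₂) = 0.816434
Call price V = S·N(d₁) − K·e^{−rT}·N(d₂) = 43.965660 − 28.511115 = 15.454545
φ(d₁) = (1/√(2π))·e^{−d₁²/2} = 0.187823
Γ = φ(d₁) / (S·σ·√T) = 0.011680

price = 15.454545
Γ = 0.011680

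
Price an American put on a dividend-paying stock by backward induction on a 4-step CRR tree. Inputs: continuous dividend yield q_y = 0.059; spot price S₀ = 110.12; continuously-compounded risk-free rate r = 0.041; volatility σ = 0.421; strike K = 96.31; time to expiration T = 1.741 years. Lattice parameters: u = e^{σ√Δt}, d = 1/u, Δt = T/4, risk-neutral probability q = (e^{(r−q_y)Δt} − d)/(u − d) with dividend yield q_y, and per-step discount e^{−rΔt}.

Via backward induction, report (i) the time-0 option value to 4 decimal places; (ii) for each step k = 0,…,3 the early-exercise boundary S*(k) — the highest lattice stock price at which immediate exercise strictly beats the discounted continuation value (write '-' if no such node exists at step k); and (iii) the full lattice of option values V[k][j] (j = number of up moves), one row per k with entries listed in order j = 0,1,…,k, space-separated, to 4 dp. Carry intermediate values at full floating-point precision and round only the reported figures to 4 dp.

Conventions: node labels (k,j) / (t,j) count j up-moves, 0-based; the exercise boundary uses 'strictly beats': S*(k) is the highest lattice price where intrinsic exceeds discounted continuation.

Δt=0.43525, u=1.32015, d=0.75749, q=0.41714, disc=e^(-rΔt)=0.98231
k=4 terminal: V=max(K-S,0) → 60.0550 33.1246 0.0000 0.0000 0.0000
k=3: j=0 S=47.8622 intr=48.4478 cont=47.9578 V=48.4478[EX]; j=1 S=83.4145 intr=12.8955 cont=18.9656 V=18.9656[hold]; j=2 S=145.3754 intr=0.0000 cont=0.0000 V=0.0000[hold]; j=3 S=253.3611 intr=0.0000 cont=0.0000 V=0.0000[hold]  S*(3)=47.8622
k=2: j=0 S=63.1854 intr=33.1246 cont=35.5103 V=35.5103[hold]; j=1 S=110.1200 intr=0.0000 cont=10.8588 V=10.8588[hold]; j=2 S=191.9178 intr=0.0000 cont=0.0000 V=0.0000[hold]  S*(2)=-
k=1: j=0 S=83.4145 intr=12.8955 cont=24.7811 V=24.7811[hold]; j=1 S=145.3754 intr=0.0000 cont=6.2173 V=6.2173[hold]  S*(1)=-
k=0: j=0 S=110.1200 intr=0.0000 cont=16.7361 V=16.7361[hold]  S*(0)=-

price = 16.7361
boundary = - - - 47.8622
tree:
16.7361
24.7811 6.2173
35.5103 10.8588 0.0000
48.4478 18.9656 0.0000 0.0000
60.0550 33.1246 0.0000 0.0000 0.0000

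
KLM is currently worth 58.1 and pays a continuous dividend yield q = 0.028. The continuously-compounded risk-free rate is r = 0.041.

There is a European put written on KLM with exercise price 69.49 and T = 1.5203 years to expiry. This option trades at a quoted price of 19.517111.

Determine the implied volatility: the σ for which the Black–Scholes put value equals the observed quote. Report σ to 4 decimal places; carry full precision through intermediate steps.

At σ = 0.4853 the Black–Scholes value reproduces the quote:
σ√T = 0.4853·√1.5203 = 0.598377
d₁ = (ln(S/K) + (r−q+σ²/2)T) / (σ√T) = (ln(58.1/69.49) + (0.041−0.028+0.4853²/2)·1.5203) / 0.598377 = (-0.179017 + 0.198791) / 0.598377 = 0.033046
d₂ = d₁ − σ√T = 0.033046 − 0.598377 = -0.565331
e^{−rT} = 0.939571
e^{−qT} = 0.958325
N(−d₁) = 0.486819,  N(−d₂) = 0.714076
V = K·e^{−rT}·N(−d₂) − S·e^{−qT}·N(−d₁) = 46.622536 − 27.105425 = 19.517111 (equal to the quote); since ∂V/∂σ > 0 for all σ, the implied volatility is unique

sigma = 0.4853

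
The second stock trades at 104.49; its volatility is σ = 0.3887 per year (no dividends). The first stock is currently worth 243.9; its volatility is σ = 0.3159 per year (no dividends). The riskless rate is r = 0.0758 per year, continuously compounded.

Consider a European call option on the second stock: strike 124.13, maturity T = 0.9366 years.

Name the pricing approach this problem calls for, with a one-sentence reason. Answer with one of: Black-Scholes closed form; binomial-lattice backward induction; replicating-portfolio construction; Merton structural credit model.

Key observation: with the second stock following a GBM at constant σ and r, the European call struck at 124.13 prices in closed form — nothing here needs a stepwise model or a balance sheet.

framework: Black-Scholes closed form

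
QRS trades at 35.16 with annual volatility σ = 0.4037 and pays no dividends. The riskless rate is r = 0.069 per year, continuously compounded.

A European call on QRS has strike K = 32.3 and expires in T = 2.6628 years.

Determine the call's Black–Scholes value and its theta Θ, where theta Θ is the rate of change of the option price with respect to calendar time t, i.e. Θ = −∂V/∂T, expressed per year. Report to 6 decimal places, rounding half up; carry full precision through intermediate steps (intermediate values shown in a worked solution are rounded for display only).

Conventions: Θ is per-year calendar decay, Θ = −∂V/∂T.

price = 12.776018
Θ = -2.307550

σ√T = 0.4037·√2.6628 = 0.658761
d₁ = (ln(S/K) + (r+σ²/2)T) / (σ√T) = (ln(35.16/32.3) + (0.069+0.4037²/2)·2.6628) / 0.658761 = (0.084842 + 0.400716) / 0.658761 = 0.737078
d₂ = d₁ − σ√T = 0.737078 − 0.658761 = 0.078316
e^{−rT} = 0.832158
N(d₁) = 0.769462,  N(d₂) = 0.531212
Call price V = S·N(d₁) − K·e^{−rT}·N(d₂) = 27.054300 − 14.278282 = 12.776018
φ(d₁) = (1/√(2π))·e^{−d₁²/2} = 0.304045
Θ = −S·φ(d₁)·σ/(2√T) − r·K·e^{−rT}·N(d₂) = −1.322348 − 0.985201 = -2.307550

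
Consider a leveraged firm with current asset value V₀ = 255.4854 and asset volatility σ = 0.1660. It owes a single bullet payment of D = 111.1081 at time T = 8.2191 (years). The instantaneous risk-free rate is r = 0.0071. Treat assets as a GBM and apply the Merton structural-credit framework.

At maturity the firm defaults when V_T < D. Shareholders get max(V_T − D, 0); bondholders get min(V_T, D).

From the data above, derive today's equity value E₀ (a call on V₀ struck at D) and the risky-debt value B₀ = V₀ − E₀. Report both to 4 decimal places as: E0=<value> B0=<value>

E0=151.5804 B0=103.9050

With assets at 255.4854 and a single debt payment of 111.1081 at 8.2191 years:
d₁ = [ln(V₀/D) + (r + σ²/2)T] / (σ√T)
   = [ln(255.4854/111.1081) + (0.0071 + 0.5·0.1660²)·8.2191] / (0.1660·√8.2191)
   = [0.832662 + 0.171598] / 0.475905 = 2.110211
d₂ = d₁ − σ√T = 2.110211 − 0.475905 = 1.634306
N(d₁) = 0.982580,  N(d₂) = 0.948903,  e^(−rT) = 0.943314
E₀ = V₀·N(d₁) − D·e^(−rT)·N(d₂)
   = 255.4854·0.982580 − 111.1081·0.943314·0.948903 = 151.580448
B₀ = V₀ − E₀ = 255.4854 − 151.580448 = 103.904952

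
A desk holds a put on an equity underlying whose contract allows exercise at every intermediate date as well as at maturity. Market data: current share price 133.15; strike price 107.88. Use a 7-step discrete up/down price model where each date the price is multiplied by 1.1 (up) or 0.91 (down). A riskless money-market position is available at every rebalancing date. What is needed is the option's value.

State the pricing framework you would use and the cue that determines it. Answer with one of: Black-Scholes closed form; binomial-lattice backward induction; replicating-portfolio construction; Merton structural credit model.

Key observation: the exercise right at every one of the 7 steps is what matters: each node needs max(107.88 − S, continuation), which only the stepwise tree valuation starting from spot 133.15 delivers.

framework: binomial-lattice backward induction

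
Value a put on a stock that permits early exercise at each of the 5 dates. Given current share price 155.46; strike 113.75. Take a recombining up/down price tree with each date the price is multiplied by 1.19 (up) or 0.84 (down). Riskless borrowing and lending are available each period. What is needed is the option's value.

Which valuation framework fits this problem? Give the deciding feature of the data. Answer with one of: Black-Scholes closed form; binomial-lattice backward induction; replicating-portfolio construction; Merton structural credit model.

Key observation: an American put (K = 113.75, S₀ = 155.46) on a 5-date tree has no closed form — the optimal stopping decision is embedded and must be resolved recursively from expiry.

framework: binomial-lattice backward induction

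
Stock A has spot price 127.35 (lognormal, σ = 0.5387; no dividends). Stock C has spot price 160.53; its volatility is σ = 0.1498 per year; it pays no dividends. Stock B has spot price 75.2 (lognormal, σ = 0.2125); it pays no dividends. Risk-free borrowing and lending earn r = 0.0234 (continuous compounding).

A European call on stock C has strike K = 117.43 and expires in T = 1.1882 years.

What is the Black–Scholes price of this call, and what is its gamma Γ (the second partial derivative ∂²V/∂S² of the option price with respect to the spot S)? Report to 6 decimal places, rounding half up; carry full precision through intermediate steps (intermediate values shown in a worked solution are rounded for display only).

price = 46.468729
Γ = 0.001456

σ√T = 0.1498·√1.1882 = 0.163289
d₁ = (ln(S/K) + (r+σ²/2)T) / (σ√T) = (ln(160.53/117.43) + (0.0234+0.1498²/2)·1.1882) / 0.163289 = (0.312638 + 0.041136) / 0.163289 = 2.166553
d₂ = d₁ − σ√T = 2.166553 − 0.163289 = 2.003264
e^{−rT} = 0.972579
N(d₁) = 0.984866,  N(d₂) = 0.977426
Call price V = S·N(d₁) − K·e^{−rT}·N(d₂) = 158.100460 − 111.631731 = 46.468729
φ(d₁) = (1/√(2π))·e^{−d₁²/2} = 0.038162
Γ = φ(d₁) / (S·σ·√T) = 0.001456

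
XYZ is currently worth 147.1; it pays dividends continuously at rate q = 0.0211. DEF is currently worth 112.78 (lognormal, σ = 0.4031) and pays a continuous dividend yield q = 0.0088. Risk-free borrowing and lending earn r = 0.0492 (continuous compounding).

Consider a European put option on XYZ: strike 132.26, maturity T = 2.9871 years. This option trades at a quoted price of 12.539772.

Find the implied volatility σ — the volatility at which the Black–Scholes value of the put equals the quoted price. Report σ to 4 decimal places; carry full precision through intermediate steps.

sigma = 0.2618

At σ = 0.2618 the Black–Scholes value reproduces the quote:
σ√T = 0.2618·√2.9871 = 0.452475
d₁ = (ln(S/K) + (r−q+σ²/2)T) / (σ√T) = (ln(147.1/132.26) + (0.0492−0.0211+0.2618²/2)·2.9871) / 0.452475 = (0.106343 + 0.186304) / 0.452475 = 0.646770
d₂ = d₁ − σ√T = 0.646770 − 0.452475 = 0.194295
e^{−rT} = 0.863324
e^{−qT} = 0.938917
N(−d₁) = 0.258890,  N(−d₂) = 0.422972
V = K·e^{−rT}·N(−d₂) − S·e^{−qT}·N(−d₁) = 48.296351 − 35.756580 = 12.539772 (equal to the quote); since ∂V/∂σ > 0 for all σ, the implied volatility is unique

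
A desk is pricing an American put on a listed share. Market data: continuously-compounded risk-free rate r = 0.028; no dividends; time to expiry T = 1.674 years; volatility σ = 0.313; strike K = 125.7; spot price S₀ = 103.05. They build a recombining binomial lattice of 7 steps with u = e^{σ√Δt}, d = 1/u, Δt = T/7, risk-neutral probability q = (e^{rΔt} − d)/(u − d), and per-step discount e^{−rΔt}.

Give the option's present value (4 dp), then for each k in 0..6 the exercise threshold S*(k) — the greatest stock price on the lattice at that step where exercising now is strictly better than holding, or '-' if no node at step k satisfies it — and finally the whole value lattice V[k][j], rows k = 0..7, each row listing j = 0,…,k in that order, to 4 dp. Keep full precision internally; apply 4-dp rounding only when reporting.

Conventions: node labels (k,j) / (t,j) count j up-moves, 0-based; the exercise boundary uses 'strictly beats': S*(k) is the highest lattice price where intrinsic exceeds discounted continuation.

price = 28.9838
boundary = - - 75.8749 65.1064 75.8749 88.4246 103.0500
tree:
28.9838
38.6745 19.0414
49.8251 27.3082 10.4808
60.5936 37.7399 16.5514 4.1459
69.8339 49.8251 25.3628 7.3750 0.7563
77.7627 60.5936 37.2754 12.9981 1.4745 0.0000
84.5662 69.8339 49.8251 22.6500 2.8750 0.0000 0.0000
90.4041 77.7627 60.5936 37.2754 5.6056 0.0000 0.0000 0.0000

Δt=0.23914  u=1.16540  d=0.85807  q=0.48367  discount=0.99333
step 7 (expiry): payoffs max(K−S,0) = 90.4041 77.7627 60.5936 37.2754 5.6056 0.0000 0.0000 0.0000
step 6: (k=6,j=0): S=41.1338, K−S=84.5662, hold=83.7273 ⇒ V=84.5662 exercise | (k=6,j=1): S=55.8661, K−S=69.8339, hold=68.9950 ⇒ V=69.8339 exercise | (k=6,j=2): S=75.8749, K−S=49.8251, hold=48.9862 ⇒ V=49.8251 exercise | (k=6,j=3): S=103.0500, K−S=22.6500, hold=21.8111 ⇒ V=22.6500 exercise | (k=6,j=4): S=139.9580, K−S=0.0000, hold=2.8750 ⇒ V=2.8750 continue | (k=6,j=5): S=190.0848, K−S=0.0000, hold=0.0000 ⇒ V=0.0000 continue | (k=6,j=6): S=258.1648, K−S=0.0000, hold=0.0000 ⇒ V=0.0000 continue  boundary S*=103.0500
step 5: (k=5,j=0): S=47.9373, K−S=77.7627, hold=76.9238 ⇒ V=77.7627 exercise | (k=5,j=1): S=65.1064, K−S=60.5936, hold=59.7548 ⇒ V=60.5936 exercise | (k=5,j=2): S=88.4246, K−S=37.2754, hold=36.4365 ⇒ V=37.2754 exercise | (k=5,j=3): S=120.0944, K−S=5.6056, hold=12.9981 ⇒ V=12.9981 continue | (k=5,j=4): S=163.1070, K−S=0.0000, hold=1.4745 ⇒ V=1.4745 continue | (k=5,j=5): S=221.5247, K−S=0.0000, hold=0.0000 ⇒ V=0.0000 continue  boundary S*=88.4246
step 4: (k=4,j=0): S=55.8661, K−S=69.8339, hold=68.9950 ⇒ V=69.8339 exercise | (k=4,j=1): S=75.8749, K−S=49.8251, hold=48.9862 ⇒ V=49.8251 exercise | (k=4,j=2): S=103.0500, K−S=22.6500, hold=25.3628 ⇒ V=25.3628 continue | (k=4,j=3): S=139.9580, K−S=0.0000, hold=7.3750 ⇒ V=7.3750 continue | (k=4,j=4): S=190.0848, K−S=0.0000, hold=0.7563 ⇒ V=0.7563 continue  boundary S*=75.8749
step 3: (k=3,j=0): S=65.1064, K−S=60.5936, hold=59.7548 ⇒ V=60.5936 exercise | (k=3,j=1): S=88.4246, K−S=37.2754, hold=37.7399 ⇒ V=37.7399 continue | (k=3,j=2): S=120.0944, K−S=5.6056, hold=16.5514 ⇒ V=16.5514 continue | (k=3,j=3): S=163.1070, K−S=0.0000, hold=4.1459 ⇒ V=4.1459 continue  boundary S*=65.1064
step 2: (k=2,j=0): S=75.8749, K−S=49.8251, hold=49.2093 ⇒ V=49.8251 exercise | (k=2,j=1): S=103.0500, K−S=22.6500, hold=27.3082 ⇒ V=27.3082 continue | (k=2,j=2): S=139.9580, K−S=0.0000, hold=10.4808 ⇒ V=10.4808 continue  boundary S*=75.8749
step 1: (k=1,j=0): S=88.4246, K−S=37.2754, hold=38.6745 ⇒ V=38.6745 continue | (k=1,j=1): S=120.0944, K−S=5.6056, hold=19.0414 ⇒ V=19.0414 continue  boundary S*=-
step 0: (k=0,j=0): S=103.0500, K−S=22.6500, hold=28.9838 ⇒ V=28.9838 continue  boundary S*=-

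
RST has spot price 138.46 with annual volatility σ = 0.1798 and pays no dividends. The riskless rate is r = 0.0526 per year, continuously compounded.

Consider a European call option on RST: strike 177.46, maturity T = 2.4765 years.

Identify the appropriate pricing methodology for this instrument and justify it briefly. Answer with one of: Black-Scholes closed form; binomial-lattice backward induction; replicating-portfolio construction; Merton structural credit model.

framework: Black-Scholes closed form

Key observation: with RST following a GBM at constant σ and r, the European call struck at 177.46 prices in closed form — nothing here needs a stepwise model or a balance sheet.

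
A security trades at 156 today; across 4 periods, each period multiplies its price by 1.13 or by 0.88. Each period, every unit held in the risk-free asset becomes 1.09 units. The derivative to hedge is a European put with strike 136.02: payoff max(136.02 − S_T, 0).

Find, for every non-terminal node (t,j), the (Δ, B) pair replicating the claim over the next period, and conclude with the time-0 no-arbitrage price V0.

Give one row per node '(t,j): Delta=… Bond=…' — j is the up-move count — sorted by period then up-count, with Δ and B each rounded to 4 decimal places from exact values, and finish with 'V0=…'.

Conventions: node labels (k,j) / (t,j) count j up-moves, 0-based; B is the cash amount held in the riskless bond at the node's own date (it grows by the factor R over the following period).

(0,0): Delta=-0.0225 Bond=3.6772
(1,0): Delta=-0.1214 Bond=17.5967
(1,1): Delta=-0.0078 Bond=1.4198
(2,0): Delta=-0.5346 Bond=69.0975
(2,1): Delta=-0.0601 Bond=9.6724
(2,2): Delta=0.0000 Bond=0.0000
(3,0): Delta=-1.0000 Bond=124.7890
(3,1): Delta=-0.4656 Bond=65.8930
(3,2): Delta=0.0000 Bond=0.0000
(3,3): Delta=0.0000 Bond=0.0000
V0=0.1746

The replicating-portfolio and risk-neutral prices coincide; use p* = (1.09−0.88)/(1.13−0.88) = 0.8400 for the latter.
Terminal payoffs: V(4,0)=42.4675, V(4,1)=15.8901, V(4,2)=0.0000, V(4,3)=0.0000, V(4,4)=0.0000
Node (3,0) S=106.3096: V=(p*·15.8901+(1−p*)·42.4675)/1.09=18.4794; Δ=(15.8901−42.4675)/(120.1299−93.5525)=-1.0000; B=V−Δ·S=124.7890
Node (3,1) S=136.5112: V=(p*·0.0000+(1−p*)·15.8901)/1.09=2.3325; Δ=(0.0000−15.8901)/(154.2577−120.1299)=-0.4656; B=V−Δ·S=65.8930
Node (3,2) S=175.2928: V=(p*·0.0000+(1−p*)·0.0000)/1.09=0.0000; Δ=(0.0000−0.0000)/(198.0809−154.2577)=0.0000; B=V−Δ·S=0.0000
Node (3,3) S=225.0919: V=(p*·0.0000+(1−p*)·0.0000)/1.09=0.0000; Δ=(0.0000−0.0000)/(254.3539−198.0809)=0.0000; B=V−Δ·S=0.0000
Node (2,0) S=120.8064: V=(p*·2.3325+(1−p*)·18.4794)/1.09=4.5101; Δ=(2.3325−18.4794)/(136.5112−106.3096)=-0.5346; B=V−Δ·S=69.0975
Node (2,1) S=155.1264: V=(p*·0.0000+(1−p*)·2.3325)/1.09=0.3424; Δ=(0.0000−2.3325)/(175.2928−136.5112)=-0.0601; B=V−Δ·S=9.6724
Node (2,2) S=199.1964: V=(p*·0.0000+(1−p*)·0.0000)/1.09=0.0000; Δ=(0.0000−0.0000)/(225.0919−175.2928)=0.0000; B=V−Δ·S=0.0000
Node (1,0) S=137.2800: V=(p*·0.3424+(1−p*)·4.5101)/1.09=0.9259; Δ=(0.3424−4.5101)/(155.1264−120.8064)=-0.1214; B=V−Δ·S=17.5967
Node (1,1) S=176.2800: V=(p*·0.0000+(1−p*)·0.3424)/1.09=0.0503; Δ=(0.0000−0.3424)/(199.1964−155.1264)=-0.0078; B=V−Δ·S=1.4198
Node (0,0) S=156.0000: V=(p*·0.0503+(1−p*)·0.9259)/1.09=0.1746; Δ=(0.0503−0.9259)/(176.2800−137.2800)=-0.0225; B=V−Δ·S=3.6772
As a check, the time-0 holding Δ(0,0)·S0 + B(0,0) comes to 0.1746 — exactly V0.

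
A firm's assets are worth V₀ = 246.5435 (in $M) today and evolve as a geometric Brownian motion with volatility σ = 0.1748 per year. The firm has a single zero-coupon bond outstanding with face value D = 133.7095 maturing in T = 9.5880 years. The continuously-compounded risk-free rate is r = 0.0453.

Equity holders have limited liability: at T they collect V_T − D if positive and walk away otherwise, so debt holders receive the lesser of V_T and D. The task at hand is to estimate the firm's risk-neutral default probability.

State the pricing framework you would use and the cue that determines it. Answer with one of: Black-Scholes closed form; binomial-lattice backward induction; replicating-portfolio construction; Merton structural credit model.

Key observation: the asked-for credit quantity lives on the firm's capital structure — asset value, asset volatility, debt face 133.7095 — which is the structural model's domain.

framework: Merton structural credit model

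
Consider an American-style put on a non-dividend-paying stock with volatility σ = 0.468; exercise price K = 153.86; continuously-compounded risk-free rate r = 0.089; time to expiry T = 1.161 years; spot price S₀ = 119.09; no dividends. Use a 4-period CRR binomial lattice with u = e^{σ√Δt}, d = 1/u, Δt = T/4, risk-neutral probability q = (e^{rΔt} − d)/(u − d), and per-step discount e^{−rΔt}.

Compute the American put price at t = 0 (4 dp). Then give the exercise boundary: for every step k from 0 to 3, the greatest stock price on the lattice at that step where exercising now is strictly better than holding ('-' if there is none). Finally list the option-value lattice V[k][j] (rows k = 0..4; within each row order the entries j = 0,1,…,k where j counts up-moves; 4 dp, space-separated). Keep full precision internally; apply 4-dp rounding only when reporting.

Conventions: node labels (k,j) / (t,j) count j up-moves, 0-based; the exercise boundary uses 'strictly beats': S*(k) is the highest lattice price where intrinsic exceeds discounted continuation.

price = 41.7169
boundary = - 92.5496 71.9241 92.5496
tree:
41.7169
61.3104 23.4470
81.9359 38.8023 8.6339
97.9649 61.3104 17.3263 0.0000
110.4217 81.9359 34.7700 0.0000 0.0000

Δt=0.29025, u=1.28677, d=0.77714, q=0.48865, disc=e^(-rΔt)=0.97450
k=4 terminal: V=max(K-S,0) → 110.4217 81.9359 34.7700 0.0000 0.0000
k=3: j=0 S=55.8951 intr=97.9649 cont=94.0413 V=97.9649[EX]; j=1 S=92.5496 intr=61.3104 cont=57.3867 V=61.3104[EX]; j=2 S=153.2413 intr=0.6187 cont=17.3263 V=17.3263[hold]; j=3 S=253.7330 intr=0.0000 cont=0.0000 V=0.0000[hold]  S*(3)=92.5496
k=2: j=0 S=71.9241 intr=81.9359 cont=78.0123 V=81.9359[EX]; j=1 S=119.0900 intr=34.7700 cont=38.8023 V=38.8023[hold]; j=2 S=197.1861 intr=0.0000 cont=8.6339 V=8.6339[hold]  S*(2)=71.9241
k=1: j=0 S=92.5496 intr=61.3104 cont=59.3068 V=61.3104[EX]; j=1 S=153.2413 intr=0.6187 cont=23.4470 V=23.4470[hold]  S*(1)=92.5496
k=0: j=0 S=119.0900 intr=34.7700 cont=41.7169 V=41.7169[hold]  S*(0)=-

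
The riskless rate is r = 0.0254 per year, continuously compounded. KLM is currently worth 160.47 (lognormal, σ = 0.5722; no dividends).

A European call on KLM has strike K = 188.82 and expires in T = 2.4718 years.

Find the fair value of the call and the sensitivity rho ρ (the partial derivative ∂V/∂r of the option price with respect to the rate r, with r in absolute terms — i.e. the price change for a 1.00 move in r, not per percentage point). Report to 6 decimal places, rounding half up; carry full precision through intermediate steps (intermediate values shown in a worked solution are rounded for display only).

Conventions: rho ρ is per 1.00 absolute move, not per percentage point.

σ√T = 0.5722·√2.4718 = 0.899611
d₁ = (ln(S/K) + (r+σ²/2)T) / (σ√T) = (ln(160.47/188.82) + (0.0254+0.5722²/2)·2.4718) / 0.899611 = (-0.162687 + 0.467433) / 0.899611 = 0.338753
d₂ = d₁ − σ√T = 0.338753 − 0.899611 = -0.560857
e^{−rT} = 0.939147
N(d₁) = 0.632602,  N(d₂) = 0.287447
Call price V = S·N(d₁) − K·e^{−rT}·N(d₂) = 101.513680 − 50.972960 = 50.540720
ρ = K·T·e^{−rT}·N(d₂) = 125.994961

price = 50.540720
ρ = 125.994961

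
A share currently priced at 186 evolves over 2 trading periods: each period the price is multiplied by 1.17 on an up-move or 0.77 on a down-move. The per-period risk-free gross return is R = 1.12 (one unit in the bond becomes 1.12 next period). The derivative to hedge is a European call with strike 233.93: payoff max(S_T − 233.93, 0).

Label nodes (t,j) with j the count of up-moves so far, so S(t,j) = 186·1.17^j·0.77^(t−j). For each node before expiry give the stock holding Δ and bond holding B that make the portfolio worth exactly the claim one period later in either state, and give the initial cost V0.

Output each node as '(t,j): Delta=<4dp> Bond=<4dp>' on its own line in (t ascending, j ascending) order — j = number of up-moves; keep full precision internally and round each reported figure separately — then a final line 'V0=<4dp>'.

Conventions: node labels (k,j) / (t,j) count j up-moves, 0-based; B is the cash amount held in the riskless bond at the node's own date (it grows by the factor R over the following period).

(0,0): Delta=0.2172 Bond=-27.7758
(1,0): Delta=0.0000 Bond=0.0000
(1,1): Delta=0.2376 Bond=-35.5530
V0=12.6254

Under the risk-neutral measure, an up-move has probability p* = (R−d)/(u−d) = 0.8750 and values discount at R = 1.12.
Terminal payoffs: V(2,0)=0.0000, V(2,1)=0.0000, V(2,2)=20.6854
(1,0): S=143.2200. Δ = (V_up−V_dn)/(S_up−S_dn) = (0.0000−0.0000)/(167.5674−110.2794) = 0.0000. V = [p*·0.0000 + (1−p*)·0.0000]/1.12 = 0.0000. B = V − Δ·S = 0.0000.
(1,1): S=217.6200. Δ = (V_up−V_dn)/(S_up−S_dn) = (20.6854−0.0000)/(254.6154−167.5674) = 0.2376. V = [p*·20.6854 + (1−p*)·0.0000]/1.12 = 16.1605. B = V − Δ·S = -35.5530.
(0,0): S=186.0000. Δ = (V_up−V_dn)/(S_up−S_dn) = (16.1605−0.0000)/(217.6200−143.2200) = 0.2172. V = [p*·16.1605 + (1−p*)·0.0000]/1.12 = 12.6254. B = V − Δ·S = -27.7758.
Sanity check at the root: Δ(0,0)·S0 + B(0,0) reproduces V0 = 12.6254.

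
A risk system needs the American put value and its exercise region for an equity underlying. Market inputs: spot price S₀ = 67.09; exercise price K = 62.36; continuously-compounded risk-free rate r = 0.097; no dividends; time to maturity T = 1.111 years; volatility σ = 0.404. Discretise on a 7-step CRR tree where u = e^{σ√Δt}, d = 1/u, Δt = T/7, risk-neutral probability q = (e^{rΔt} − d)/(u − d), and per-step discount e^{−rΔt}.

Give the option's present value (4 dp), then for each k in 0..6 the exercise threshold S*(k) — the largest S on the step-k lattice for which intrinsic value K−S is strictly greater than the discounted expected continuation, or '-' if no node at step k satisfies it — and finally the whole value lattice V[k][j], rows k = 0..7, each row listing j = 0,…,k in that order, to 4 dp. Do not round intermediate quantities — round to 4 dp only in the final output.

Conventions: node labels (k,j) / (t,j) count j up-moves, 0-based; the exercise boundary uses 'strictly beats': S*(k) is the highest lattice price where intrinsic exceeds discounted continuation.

price = 6.5143
boundary = - - - 41.3961 35.2420 41.3961 48.6249
tree:
6.5143
9.9376 3.3957
14.6980 5.6277 1.3364
20.9639 9.0746 2.4590 0.2893
27.1180 14.1244 4.4580 0.5969 0.0000
32.3573 20.9639 7.9275 1.2317 0.0000 0.0000
36.8176 27.1180 13.7351 2.5414 0.0000 0.0000 0.0000
40.6149 32.3573 20.9639 5.2439 0.0000 0.0000 0.0000 0.0000

Δt=0.15871, u=1.17463, d=0.85134, q=0.50784, disc=e^(-rΔt)=0.98472
k=7 terminal: V=max(K-S,0) → 40.6149 32.3573 20.9639 5.2439 0.0000 0.0000 0.0000 0.0000
k=6: j=0 S=25.5424 intr=36.8176 cont=35.8649 V=36.8176[EX]; j=1 S=35.2420 intr=27.1180 cont=26.1653 V=27.1180[EX]; j=2 S=48.6249 intr=13.7351 cont=12.7824 V=13.7351[EX]; j=3 S=67.0900 intr=0.0000 cont=2.5414 V=2.5414[hold]; j=4 S=92.5671 intr=0.0000 cont=0.0000 V=0.0000[hold]; j=5 S=127.7190 intr=0.0000 cont=0.0000 V=0.0000[hold]; j=6 S=176.2197 intr=0.0000 cont=0.0000 V=0.0000[hold]  S*(6)=48.6249
k=5: j=0 S=30.0027 intr=32.3573 cont=31.4046 V=32.3573[EX]; j=1 S=41.3961 intr=20.9639 cont=20.0112 V=20.9639[EX]; j=2 S=57.1161 intr=5.2439 cont=7.9275 V=7.9275[hold]; j=3 S=78.8056 intr=0.0000 cont=1.2317 V=1.2317[hold]; j=4 S=108.7317 intr=0.0000 cont=0.0000 V=0.0000[hold]; j=5 S=150.0220 intr=0.0000 cont=0.0000 V=0.0000[hold]  S*(5)=41.3961
k=4: j=0 S=35.2420 intr=27.1180 cont=26.1653 V=27.1180[EX]; j=1 S=48.6249 intr=13.7351 cont=14.1244 V=14.1244[hold]; j=2 S=67.0900 intr=0.0000 cont=4.4580 V=4.4580[hold]; j=3 S=92.5671 intr=0.0000 cont=0.5969 V=0.5969[hold]; j=4 S=127.7190 intr=0.0000 cont=0.0000 V=0.0000[hold]  S*(4)=35.2420
k=3: j=0 S=41.3961 intr=20.9639 cont=20.2059 V=20.9639[EX]; j=1 S=57.1161 intr=5.2439 cont=9.0746 V=9.0746[hold]; j=2 S=78.8056 intr=0.0000 cont=2.4590 V=2.4590[hold]; j=3 S=108.7317 intr=0.0000 cont=0.2893 V=0.2893[hold]  S*(3)=41.3961
k=2: j=0 S=48.6249 intr=13.7351 cont=14.6980 V=14.6980[hold]; j=1 S=67.0900 intr=0.0000 cont=5.6277 V=5.6277[hold]; j=2 S=92.5671 intr=0.0000 cont=1.3364 V=1.3364[hold]  S*(2)=-
k=1: j=0 S=57.1161 intr=5.2439 cont=9.9376 V=9.9376[hold]; j=1 S=78.8056 intr=0.0000 cont=3.3957 V=3.3957[hold]  S*(1)=-
k=0: j=0 S=67.0900 intr=0.0000 cont=6.5143 V=6.5143[hold]  S*(0)=-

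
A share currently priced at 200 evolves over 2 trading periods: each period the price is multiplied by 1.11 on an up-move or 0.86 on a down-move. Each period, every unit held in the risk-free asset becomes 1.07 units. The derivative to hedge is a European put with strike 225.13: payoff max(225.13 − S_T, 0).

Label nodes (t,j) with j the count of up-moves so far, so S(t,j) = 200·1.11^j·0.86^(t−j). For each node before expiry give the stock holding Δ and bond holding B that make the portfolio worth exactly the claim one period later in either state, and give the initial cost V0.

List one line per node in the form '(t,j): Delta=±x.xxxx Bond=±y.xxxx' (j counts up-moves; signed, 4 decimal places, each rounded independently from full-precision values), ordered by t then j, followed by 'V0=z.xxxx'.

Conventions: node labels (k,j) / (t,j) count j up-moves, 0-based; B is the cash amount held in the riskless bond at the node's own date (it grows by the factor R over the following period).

No-arbitrage ⇒ martingale measure with p* = (R−d)/(u−d) = 0.8400.
Payoffs at expiry: V(2,0)=77.2100, V(2,1)=34.2100, V(2,2)=0.0000
  t=1,j=0: stock 172.0000 → up 190.9200 (V=34.2100), down 147.9200 (V=77.2100). Price 38.4019; hedge Δ=-1.0000, bond B=210.4019.
  t=1,j=1: stock 222.0000 → up 246.4200 (V=0.0000), down 190.9200 (V=34.2100). Price 5.1155; hedge Δ=-0.6164, bond B=141.9555.
  t=0,j=0: stock 200.0000 → up 222.0000 (V=5.1155), down 172.0000 (V=38.4019). Price 9.7583; hedge Δ=-0.6657, bond B=142.9037.
Check: Δ(0,0)·S0 + B(0,0) = 9.7583 = V0.

(0,0): Delta=-0.6657 Bond=142.9037
(1,0): Delta=-1.0000 Bond=210.4019
(1,1): Delta=-0.6164 Bond=141.9555
V0=9.7583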